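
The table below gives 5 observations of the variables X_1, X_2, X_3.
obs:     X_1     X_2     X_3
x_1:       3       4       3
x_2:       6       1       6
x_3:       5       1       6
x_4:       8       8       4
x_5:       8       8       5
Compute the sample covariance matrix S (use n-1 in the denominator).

Step 1 — column means:
  mean(X_1) = (3 + 6 + 5 + 8 + 8) / 5 = 30/5 = 6
  mean(X_2) = (4 + 1 + 1 + 8 + 8) / 5 = 22/5 = 4.4
  mean(X_3) = (3 + 6 + 6 + 4 + 5) / 5 = 24/5 = 4.8

Step 2 — sample covariance S[i,j] = (1/(n-1)) · Σ_k (x_{k,i} - mean_i) · (x_{k,j} - mean_j), with n-1 = 4.
  S[X_1,X_1] = ((-3)·(-3) + (0)·(0) + (-1)·(-1) + (2)·(2) + (2)·(2)) / 4 = 18/4 = 4.5
  S[X_1,X_2] = ((-3)·(-0.4) + (0)·(-3.4) + (-1)·(-3.4) + (2)·(3.6) + (2)·(3.6)) / 4 = 19/4 = 4.75
  S[X_1,X_3] = ((-3)·(-1.8) + (0)·(1.2) + (-1)·(1.2) + (2)·(-0.8) + (2)·(0.2)) / 4 = 3/4 = 0.75
  S[X_2,X_2] = ((-0.4)·(-0.4) + (-3.4)·(-3.4) + (-3.4)·(-3.4) + (3.6)·(3.6) + (3.6)·(3.6)) / 4 = 49.2/4 = 12.3
  S[X_2,X_3] = ((-0.4)·(-1.8) + (-3.4)·(1.2) + (-3.4)·(1.2) + (3.6)·(-0.8) + (3.6)·(0.2)) / 4 = -9.6/4 = -2.4
  S[X_3,X_3] = ((-1.8)·(-1.8) + (1.2)·(1.2) + (1.2)·(1.2) + (-0.8)·(-0.8) + (0.2)·(0.2)) / 4 = 6.8/4 = 1.7

S is symmetric (S[j,i] = S[i,j]). Assembling:

S = [[4.5, 4.75, 0.75],
 [4.75, 12.3, -2.4],
 [0.75, -2.4, 1.7]]


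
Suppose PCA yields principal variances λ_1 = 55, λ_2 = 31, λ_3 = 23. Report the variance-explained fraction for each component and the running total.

Step 1 — total variance = trace(Sigma) = Σ λ_i = 55 + 31 + 23 = 109.

Step 2 — fraction explained by component i = λ_i / Σ λ:
  PC1: 55/109 = 0.5046
  PC2: 31/109 = 0.2844
  PC3: 23/109 = 0.211

Step 3 — cumulative fraction after k components = (λ_1 + ... + λ_k) / Σ λ:
  k = 1: 55/109 = 0.5046
  k = 2: (55 + 31)/109 = 86/109 = 0.789
  k = 3: (55 + 31 + 23)/109 = 109/109 = 1

Summary (fraction, with percent):

explained: PC1 0.5046 (50.46%), PC2 0.2844 (28.44%), PC3 0.211 (21.1%);  cumulative: 0.5046, 0.789, 1


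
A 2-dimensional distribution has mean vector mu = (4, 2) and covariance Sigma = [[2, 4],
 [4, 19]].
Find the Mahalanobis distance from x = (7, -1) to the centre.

Step 1 — centre the observation: (x - mu) = (3, -3).

Step 2 — invert Sigma. det(Sigma) = 2·19 - (4)² = 22.
  Sigma^{-1} = (1/det) · [[d, -b], [-b, a]] = [[0.8636, -0.1818],
 [-0.1818, 0.0909]].

Step 3 — form the quadratic (x - mu)^T · Sigma^{-1} · (x - mu):
  Sigma^{-1} · (x - mu) = (3.1364, -0.8182).
  (x - mu)^T · [Sigma^{-1} · (x - mu)] = (3)·(3.1364) + (-3)·(-0.8182) = 11.8636.

Step 4 — take square root: d = √(11.8636) ≈ 3.4444.

d(x, mu) = √(11.8636) ≈ 3.4444


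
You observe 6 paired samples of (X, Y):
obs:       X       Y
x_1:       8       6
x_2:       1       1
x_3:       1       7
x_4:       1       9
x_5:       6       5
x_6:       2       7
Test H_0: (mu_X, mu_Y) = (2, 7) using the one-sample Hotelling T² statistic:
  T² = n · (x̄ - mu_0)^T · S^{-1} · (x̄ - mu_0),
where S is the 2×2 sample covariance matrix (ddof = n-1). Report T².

Step 1 — sample mean vector:
  mean(X) = (8 + 1 + 1 + 1 + 6 + 2) / 6 = 19/6 = 3.1667
  mean(Y) = (6 + 1 + 7 + 9 + 5 + 7) / 6 = 35/6 = 5.8333
  x̄ = (3.1667, 5.8333),  deviation x̄ - mu_0 = (3.1667, 5.8333) - (2, 7) = (1.1667, -1.1667).

Step 2 — sample covariance matrix, S[i,j] = (1/(n-1)) · Σ_k (x_{k,i} - mean_i) · (x_{k,j} - mean_j), divisor n-1 = 5:
  S[X,X] = ((4.8333)·(4.8333) + (-2.1667)·(-2.1667) + (-2.1667)·(-2.1667) + (-2.1667)·(-2.1667) + (2.8333)·(2.8333) + (-1.1667)·(-1.1667)) / 5 = 46.8333/5 = 9.3667
  S[X,Y] = ((4.8333)·(0.1667) + (-2.1667)·(-4.8333) + (-2.1667)·(1.1667) + (-2.1667)·(3.1667) + (2.8333)·(-0.8333) + (-1.1667)·(1.1667)) / 5 = -1.8333/5 = -0.3667
  S[Y,Y] = ((0.1667)·(0.1667) + (-4.8333)·(-4.8333) + (1.1667)·(1.1667) + (3.1667)·(3.1667) + (-0.8333)·(-0.8333) + (1.1667)·(1.1667)) / 5 = 36.8333/5 = 7.3667
  S = [[9.3667, -0.3667],
 [-0.3667, 7.3667]].

Step 3 — invert S. det(S) = 9.3667·7.3667 - (-0.3667)² = 68.8667.
  S^{-1} = (1/det) · [[d, -b], [-b, a]] = [[0.107, 0.0053],
 [0.0053, 0.136]].

Step 4 — quadratic form (x̄ - mu_0)^T · S^{-1} · (x̄ - mu_0):
  S^{-1} · (x̄ - mu_0) = (0.1186, -0.1525),
  (x̄ - mu_0)^T · [...] = (1.1667)·(0.1186) + (-1.1667)·(-0.1525) = 0.3162.

Step 5 — scale by n: T² = 6 · 0.3162 = 1.8974.

T² ≈ 1.8974


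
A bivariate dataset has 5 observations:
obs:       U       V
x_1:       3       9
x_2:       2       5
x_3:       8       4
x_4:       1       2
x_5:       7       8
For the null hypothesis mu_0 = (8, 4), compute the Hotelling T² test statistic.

Step 1 — sample mean vector:
  mean(U) = (3 + 2 + 8 + 1 + 7) / 5 = 21/5 = 4.2
  mean(V) = (9 + 5 + 4 + 2 + 8) / 5 = 28/5 = 5.6
  x̄ = (4.2, 5.6),  deviation x̄ - mu_0 = (4.2, 5.6) - (8, 4) = (-3.8, 1.6).

Step 2 — sample covariance matrix, S[i,j] = (1/(n-1)) · Σ_k (x_{k,i} - mean_i) · (x_{k,j} - mean_j), divisor n-1 = 4:
  S[U,U] = ((-1.2)·(-1.2) + (-2.2)·(-2.2) + (3.8)·(3.8) + (-3.2)·(-3.2) + (2.8)·(2.8)) / 4 = 38.8/4 = 9.7
  S[U,V] = ((-1.2)·(3.4) + (-2.2)·(-0.6) + (3.8)·(-1.6) + (-3.2)·(-3.6) + (2.8)·(2.4)) / 4 = 9.4/4 = 2.35
  S[V,V] = ((3.4)·(3.4) + (-0.6)·(-0.6) + (-1.6)·(-1.6) + (-3.6)·(-3.6) + (2.4)·(2.4)) / 4 = 33.2/4 = 8.3
  S = [[9.7, 2.35],
 [2.35, 8.3]].

Step 3 — invert S. det(S) = 9.7·8.3 - (2.35)² = 74.9875.
  S^{-1} = (1/det) · [[d, -b], [-b, a]] = [[0.1107, -0.0313],
 [-0.0313, 0.1294]].

Step 4 — quadratic form (x̄ - mu_0)^T · S^{-1} · (x̄ - mu_0):
  S^{-1} · (x̄ - mu_0) = (-0.4707, 0.3261),
  (x̄ - mu_0)^T · [...] = (-3.8)·(-0.4707) + (1.6)·(0.3261) = 2.3105.

Step 5 — scale by n: T² = 5 · 2.3105 = 11.5526.

T² ≈ 11.5526


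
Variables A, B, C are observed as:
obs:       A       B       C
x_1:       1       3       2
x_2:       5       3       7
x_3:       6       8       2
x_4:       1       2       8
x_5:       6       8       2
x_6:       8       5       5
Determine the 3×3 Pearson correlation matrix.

Step 1 — column means:
  mean(A) = (1 + 5 + 6 + 1 + 6 + 8) / 6 = 27/6 = 4.5
  mean(B) = (3 + 3 + 8 + 2 + 8 + 5) / 6 = 29/6 = 4.8333
  mean(C) = (2 + 7 + 2 + 8 + 2 + 5) / 6 = 26/6 = 4.3333

Step 2 — sample variances and covariances s[i,j] = (1/(n-1)) · Σ_k (x_{k,i} - mean_i) · (x_{k,j} - mean_j), with n-1 = 5:
  s[A,A] = ((-3.5)·(-3.5) + (0.5)·(0.5) + (1.5)·(1.5) + (-3.5)·(-3.5) + (1.5)·(1.5) + (3.5)·(3.5)) / 5 = 41.5/5 = 8.3
  s[A,B] = ((-3.5)·(-1.8333) + (0.5)·(-1.8333) + (1.5)·(3.1667) + (-3.5)·(-2.8333) + (1.5)·(3.1667) + (3.5)·(0.1667)) / 5 = 25.5/5 = 5.1
  s[A,C] = ((-3.5)·(-2.3333) + (0.5)·(2.6667) + (1.5)·(-2.3333) + (-3.5)·(3.6667) + (1.5)·(-2.3333) + (3.5)·(0.6667)) / 5 = -8/5 = -1.6
  s[B,B] = ((-1.8333)·(-1.8333) + (-1.8333)·(-1.8333) + (3.1667)·(3.1667) + (-2.8333)·(-2.8333) + (3.1667)·(3.1667) + (0.1667)·(0.1667)) / 5 = 34.8333/5 = 6.9667
  s[B,C] = ((-1.8333)·(-2.3333) + (-1.8333)·(2.6667) + (3.1667)·(-2.3333) + (-2.8333)·(3.6667) + (3.1667)·(-2.3333) + (0.1667)·(0.6667)) / 5 = -25.6667/5 = -5.1333
  s[C,C] = ((-2.3333)·(-2.3333) + (2.6667)·(2.6667) + (-2.3333)·(-2.3333) + (3.6667)·(3.6667) + (-2.3333)·(-2.3333) + (0.6667)·(0.6667)) / 5 = 37.3333/5 = 7.4667
  Sample standard deviations s_i = √(s[i,i]):
  s(A) = √(8.3) = 2.881
  s(B) = √(6.9667) = 2.6394
  s(C) = √(7.4667) = 2.7325

Step 3 — r_{ij} = s_{ij} / (s_i · s_j):
  r[A,A] = 1 (diagonal).
  r[A,B] = 5.1 / (2.881 · 2.6394) = 5.1 / 7.6042 = 0.6707
  r[A,C] = -1.6 / (2.881 · 2.7325) = -1.6 / 7.8723 = -0.2032
  r[B,B] = 1 (diagonal).
  r[B,C] = -5.1333 / (2.6394 · 2.7325) = -5.1333 / 7.2123 = -0.7117
  r[C,C] = 1 (diagonal).

R is symmetric with unit diagonal. Assembling:

R = [[1, 0.6707, -0.2032],
 [0.6707, 1, -0.7117],
 [-0.2032, -0.7117, 1]]


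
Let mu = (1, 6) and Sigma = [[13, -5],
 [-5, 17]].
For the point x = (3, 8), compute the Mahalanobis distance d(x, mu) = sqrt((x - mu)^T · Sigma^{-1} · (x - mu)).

Step 1 — centre the observation: (x - mu) = (2, 2).

Step 2 — invert Sigma. det(Sigma) = 13·17 - (-5)² = 196.
  Sigma^{-1} = (1/det) · [[d, -b], [-b, a]] = [[0.0867, 0.0255],
 [0.0255, 0.0663]].

Step 3 — form the quadratic (x - mu)^T · Sigma^{-1} · (x - mu):
  Sigma^{-1} · (x - mu) = (0.2245, 0.1837).
  (x - mu)^T · [Sigma^{-1} · (x - mu)] = (2)·(0.2245) + (2)·(0.1837) = 0.8163.

Step 4 — take square root: d = √(0.8163) ≈ 0.9035.

d(x, mu) = √(0.8163) ≈ 0.9035


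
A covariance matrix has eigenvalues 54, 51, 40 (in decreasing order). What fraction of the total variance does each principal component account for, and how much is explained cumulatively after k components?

Step 1 — total variance = trace(Sigma) = Σ λ_i = 54 + 51 + 40 = 145.

Step 2 — fraction explained by component i = λ_i / Σ λ:
  PC1: 54/145 = 0.3724
  PC2: 51/145 = 0.3517
  PC3: 40/145 = 0.2759

Step 3 — cumulative fraction after k components = (λ_1 + ... + λ_k) / Σ λ:
  k = 1: 54/145 = 0.3724
  k = 2: (54 + 51)/145 = 105/145 = 0.7241
  k = 3: (54 + 51 + 40)/145 = 145/145 = 1

Summary (fraction, with percent):

explained: PC1 0.3724 (37.24%), PC2 0.3517 (35.17%), PC3 0.2759 (27.59%);  cumulative: 0.3724, 0.7241, 1


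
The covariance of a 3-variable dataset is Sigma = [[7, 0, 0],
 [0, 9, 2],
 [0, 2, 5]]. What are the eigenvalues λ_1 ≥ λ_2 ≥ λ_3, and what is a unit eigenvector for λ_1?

Step 1 — characteristic polynomial p(λ) = det(λI - Sigma) = λ³ - tr·λ² + c_1·λ - det, where tr = trace, c_1 = sum of the principal 2×2 minors, det = det(Sigma):
  tr = 7 + 9 + 5 = 21,
  c_1 = (7·9 - (0)²) + (7·5 - (0)²) + (9·5 - (2)²) = 63 + 35 + 41 = 139,
  det = 7·(9·5 - (2)²) - (0)·((0)·5 - (2)·(0)) + (0)·((0)·(2) - 9·(0)) = 7·(41) - (0)·(0) + (0)·(0) = 287.
  So p(λ) = λ³ - 21λ² + 139λ - 287.
Step 2 — look for an integer root (rational root theorem: any rational root is an integer divisor of 287). Testing λ = 7:
  p(7) = 343 - 1029 + 973 - 287 = 0  ✓
  Dividing out (λ - 7): p(λ) = (λ - 7)(λ² - 14λ + 41).
Step 3 — remaining eigenvalues from the quadratic λ² - 14λ + 41 = 0:
  Δ = 14² - 4·41 = 196 - 164 = 32,  λ = (14 ± √32)/2 = (14 ± 5.6569)/2 ≈ 9.8284 or 4.1716.
  Sorted: λ_1 = 9.8284,  λ_2 = 7,  λ_3 = 4.1716  (check: sum = 21 = tr ✓).

Step 4 — unit eigenvector for λ_1 ≈ 9.8284: v spans the null space of (Sigma - λ_1 I), whose rows are
  r_1 = (-2.8284, 0, 0),  r_2 = (0, -0.8284, 2),  r_3 = (0, 2, -4.8284).
  v is orthogonal to every row, so take v ∝ r_1 × r_2 = ((0)·(2) - (0)·(-0.8284), (0)·(0) - (-2.8284)·(2), (-2.8284)·(-0.8284) - (0)·(0)) ≈ (0, 5.6569, 2.3431).
  Let u = (0, 5.6569, 2.3431).
  ||u|| = √((0)² + (5.6569)² + (2.3431)²) = √(37.4903) ≈ 6.1229,  v_1 = u/||u|| ≈ (0, 0.9239, 0.3827) (||v_1|| = 1).

λ_1 = 9.8284,  λ_2 = 7,  λ_3 = 4.1716;  v_1 ≈ (0, 0.9239, 0.3827)


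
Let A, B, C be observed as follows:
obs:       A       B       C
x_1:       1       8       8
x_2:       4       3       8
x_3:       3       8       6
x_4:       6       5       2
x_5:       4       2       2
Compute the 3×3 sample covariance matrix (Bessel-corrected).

Step 1 — column means:
  mean(A) = (1 + 4 + 3 + 6 + 4) / 5 = 18/5 = 3.6
  mean(B) = (8 + 3 + 8 + 5 + 2) / 5 = 26/5 = 5.2
  mean(C) = (8 + 8 + 6 + 2 + 2) / 5 = 26/5 = 5.2

Step 2 — sample covariance S[i,j] = (1/(n-1)) · Σ_k (x_{k,i} - mean_i) · (x_{k,j} - mean_j), with n-1 = 4.
  S[A,A] = ((-2.6)·(-2.6) + (0.4)·(0.4) + (-0.6)·(-0.6) + (2.4)·(2.4) + (0.4)·(0.4)) / 4 = 13.2/4 = 3.3
  S[A,B] = ((-2.6)·(2.8) + (0.4)·(-2.2) + (-0.6)·(2.8) + (2.4)·(-0.2) + (0.4)·(-3.2)) / 4 = -11.6/4 = -2.9
  S[A,C] = ((-2.6)·(2.8) + (0.4)·(2.8) + (-0.6)·(0.8) + (2.4)·(-3.2) + (0.4)·(-3.2)) / 4 = -15.6/4 = -3.9
  S[B,B] = ((2.8)·(2.8) + (-2.2)·(-2.2) + (2.8)·(2.8) + (-0.2)·(-0.2) + (-3.2)·(-3.2)) / 4 = 30.8/4 = 7.7
  S[B,C] = ((2.8)·(2.8) + (-2.2)·(2.8) + (2.8)·(0.8) + (-0.2)·(-3.2) + (-3.2)·(-3.2)) / 4 = 14.8/4 = 3.7
  S[C,C] = ((2.8)·(2.8) + (2.8)·(2.8) + (0.8)·(0.8) + (-3.2)·(-3.2) + (-3.2)·(-3.2)) / 4 = 36.8/4 = 9.2

S is symmetric (S[j,i] = S[i,j]). Assembling:

S = [[3.3, -2.9, -3.9],
 [-2.9, 7.7, 3.7],
 [-3.9, 3.7, 9.2]]


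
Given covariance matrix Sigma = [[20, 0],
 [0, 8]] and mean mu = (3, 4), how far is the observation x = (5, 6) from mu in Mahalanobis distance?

Step 1 — centre the observation: (x - mu) = (2, 2).

Step 2 — invert Sigma. det(Sigma) = 20·8 - (0)² = 160.
  Sigma^{-1} = (1/det) · [[d, -b], [-b, a]] = [[0.05, 0],
 [0, 0.125]].

Step 3 — form the quadratic (x - mu)^T · Sigma^{-1} · (x - mu):
  Sigma^{-1} · (x - mu) = (0.1, 0.25).
  (x - mu)^T · [Sigma^{-1} · (x - mu)] = (2)·(0.1) + (2)·(0.25) = 0.7.

Step 4 — take square root: d = √(0.7) ≈ 0.8367.

d(x, mu) = √(0.7) ≈ 0.8367


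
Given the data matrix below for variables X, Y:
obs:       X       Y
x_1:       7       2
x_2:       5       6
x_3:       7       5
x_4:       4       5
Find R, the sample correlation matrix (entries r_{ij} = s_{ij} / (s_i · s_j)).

Step 1 — column means:
  mean(X) = (7 + 5 + 7 + 4) / 4 = 23/4 = 5.75
  mean(Y) = (2 + 6 + 5 + 5) / 4 = 18/4 = 4.5

Step 2 — sample variances and covariances s[i,j] = (1/(n-1)) · Σ_k (x_{k,i} - mean_i) · (x_{k,j} - mean_j), with n-1 = 3:
  s[X,X] = ((1.25)·(1.25) + (-0.75)·(-0.75) + (1.25)·(1.25) + (-1.75)·(-1.75)) / 3 = 6.75/3 = 2.25
  s[X,Y] = ((1.25)·(-2.5) + (-0.75)·(1.5) + (1.25)·(0.5) + (-1.75)·(0.5)) / 3 = -4.5/3 = -1.5
  s[Y,Y] = ((-2.5)·(-2.5) + (1.5)·(1.5) + (0.5)·(0.5) + (0.5)·(0.5)) / 3 = 9/3 = 3
  Sample standard deviations s_i = √(s[i,i]):
  s(X) = √(2.25) = 1.5
  s(Y) = √(3) = 1.7321

Step 3 — r_{ij} = s_{ij} / (s_i · s_j):
  r[X,X] = 1 (diagonal).
  r[X,Y] = -1.5 / (1.5 · 1.7321) = -1.5 / 2.5981 = -0.5774
  r[Y,Y] = 1 (diagonal).

R is symmetric with unit diagonal. Assembling:

R = [[1, -0.5774],
 [-0.5774, 1]]


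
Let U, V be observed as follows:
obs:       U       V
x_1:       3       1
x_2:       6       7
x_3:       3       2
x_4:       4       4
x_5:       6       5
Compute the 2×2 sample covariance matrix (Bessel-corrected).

Step 1 — column means:
  mean(U) = (3 + 6 + 3 + 4 + 6) / 5 = 22/5 = 4.4
  mean(V) = (1 + 7 + 2 + 4 + 5) / 5 = 19/5 = 3.8

Step 2 — sample covariance S[i,j] = (1/(n-1)) · Σ_k (x_{k,i} - mean_i) · (x_{k,j} - mean_j), with n-1 = 4.
  S[U,U] = ((-1.4)·(-1.4) + (1.6)·(1.6) + (-1.4)·(-1.4) + (-0.4)·(-0.4) + (1.6)·(1.6)) / 4 = 9.2/4 = 2.3
  S[U,V] = ((-1.4)·(-2.8) + (1.6)·(3.2) + (-1.4)·(-1.8) + (-0.4)·(0.2) + (1.6)·(1.2)) / 4 = 13.4/4 = 3.35
  S[V,V] = ((-2.8)·(-2.8) + (3.2)·(3.2) + (-1.8)·(-1.8) + (0.2)·(0.2) + (1.2)·(1.2)) / 4 = 22.8/4 = 5.7

S is symmetric (S[j,i] = S[i,j]). Assembling:

S = [[2.3, 3.35],
 [3.35, 5.7]]


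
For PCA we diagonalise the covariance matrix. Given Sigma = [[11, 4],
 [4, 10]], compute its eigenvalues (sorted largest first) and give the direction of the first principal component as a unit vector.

Step 1 — characteristic polynomial of 2×2 Sigma:
  det(Sigma - λI) = λ² - trace · λ + det = 0.
  trace = 11 + 10 = 21, det = 11·10 - (4)² = 94.
Step 2 — discriminant:
  Δ = trace² - 4·det = 441 - 376 = 65.
Step 3 — eigenvalues:
  λ = (trace ± √Δ)/2 = (21 ± 8.0623)/2,
  λ_1 = 14.5311,  λ_2 = 6.4689.

Step 4 — unit eigenvector for λ_1: solve (Sigma - λ_1 I)v = 0. First row:
  (11 - 14.5311)·v_x + (4)·v_y = 0, i.e. (-3.5311)·v_x + (4)·v_y = 0,
  so v ∝ (b, λ_1 - a) = (4, 3.5311) = u.
  ||u|| = √((4)² + (3.5311)²) = √(28.4689) ≈ 5.3356,
  v_1 = u/||u|| ≈ (0.7497, 0.6618) (||v_1|| = 1).

λ_1 = 14.5311,  λ_2 = 6.4689;  v_1 ≈ (0.7497, 0.6618)


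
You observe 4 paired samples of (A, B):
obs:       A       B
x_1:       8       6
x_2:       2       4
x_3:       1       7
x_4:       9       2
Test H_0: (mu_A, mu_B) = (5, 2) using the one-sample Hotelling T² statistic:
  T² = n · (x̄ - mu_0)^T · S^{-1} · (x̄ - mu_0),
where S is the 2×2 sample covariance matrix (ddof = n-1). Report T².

Step 1 — sample mean vector:
  mean(A) = (8 + 2 + 1 + 9) / 4 = 20/4 = 5
  mean(B) = (6 + 4 + 7 + 2) / 4 = 19/4 = 4.75
  x̄ = (5, 4.75),  deviation x̄ - mu_0 = (5, 4.75) - (5, 2) = (0, 2.75).

Step 2 — sample covariance matrix, S[i,j] = (1/(n-1)) · Σ_k (x_{k,i} - mean_i) · (x_{k,j} - mean_j), divisor n-1 = 3:
  S[A,A] = ((3)·(3) + (-3)·(-3) + (-4)·(-4) + (4)·(4)) / 3 = 50/3 = 16.6667
  S[A,B] = ((3)·(1.25) + (-3)·(-0.75) + (-4)·(2.25) + (4)·(-2.75)) / 3 = -14/3 = -4.6667
  S[B,B] = ((1.25)·(1.25) + (-0.75)·(-0.75) + (2.25)·(2.25) + (-2.75)·(-2.75)) / 3 = 14.75/3 = 4.9167
  S = [[16.6667, -4.6667],
 [-4.6667, 4.9167]].

Step 3 — invert S. det(S) = 16.6667·4.9167 - (-4.6667)² = 60.1667.
  S^{-1} = (1/det) · [[d, -b], [-b, a]] = [[0.0817, 0.0776],
 [0.0776, 0.277]].

Step 4 — quadratic form (x̄ - mu_0)^T · S^{-1} · (x̄ - mu_0):
  S^{-1} · (x̄ - mu_0) = (0.2133, 0.7618),
  (x̄ - mu_0)^T · [...] = (0)·(0.2133) + (2.75)·(0.7618) = 2.0949.

Step 5 — scale by n: T² = 4 · 2.0949 = 8.3795.

T² ≈ 8.3795


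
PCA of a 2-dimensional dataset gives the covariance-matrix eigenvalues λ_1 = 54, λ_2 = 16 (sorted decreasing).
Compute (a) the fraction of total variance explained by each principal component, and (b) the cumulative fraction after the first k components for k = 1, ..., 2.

Step 1 — total variance = trace(Sigma) = Σ λ_i = 54 + 16 = 70.

Step 2 — fraction explained by component i = λ_i / Σ λ:
  PC1: 54/70 = 0.7714
  PC2: 16/70 = 0.2286

Step 3 — cumulative fraction after k components = (λ_1 + ... + λ_k) / Σ λ:
  k = 1: 54/70 = 0.7714
  k = 2: (54 + 16)/70 = 70/70 = 1

Summary (fraction, with percent):

explained: PC1 0.7714 (77.14%), PC2 0.2286 (22.86%);  cumulative: 0.7714, 1


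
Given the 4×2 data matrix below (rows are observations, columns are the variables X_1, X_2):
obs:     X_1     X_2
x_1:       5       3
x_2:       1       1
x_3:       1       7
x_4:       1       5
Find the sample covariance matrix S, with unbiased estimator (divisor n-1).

Step 1 — column means:
  mean(X_1) = (5 + 1 + 1 + 1) / 4 = 8/4 = 2
  mean(X_2) = (3 + 1 + 7 + 5) / 4 = 16/4 = 4

Step 2 — sample covariance S[i,j] = (1/(n-1)) · Σ_k (x_{k,i} - mean_i) · (x_{k,j} - mean_j), with n-1 = 3.
  S[X_1,X_1] = ((3)·(3) + (-1)·(-1) + (-1)·(-1) + (-1)·(-1)) / 3 = 12/3 = 4
  S[X_1,X_2] = ((3)·(-1) + (-1)·(-3) + (-1)·(3) + (-1)·(1)) / 3 = -4/3 = -1.3333
  S[X_2,X_2] = ((-1)·(-1) + (-3)·(-3) + (3)·(3) + (1)·(1)) / 3 = 20/3 = 6.6667

S is symmetric (S[j,i] = S[i,j]). Assembling:

S = [[4, -1.3333],
 [-1.3333, 6.6667]]


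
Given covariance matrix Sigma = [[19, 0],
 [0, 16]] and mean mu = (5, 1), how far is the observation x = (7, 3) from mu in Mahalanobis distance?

Step 1 — centre the observation: (x - mu) = (2, 2).

Step 2 — invert Sigma. det(Sigma) = 19·16 - (0)² = 304.
  Sigma^{-1} = (1/det) · [[d, -b], [-b, a]] = [[0.0526, 0],
 [0, 0.0625]].

Step 3 — form the quadratic (x - mu)^T · Sigma^{-1} · (x - mu):
  Sigma^{-1} · (x - mu) = (0.1053, 0.125).
  (x - mu)^T · [Sigma^{-1} · (x - mu)] = (2)·(0.1053) + (2)·(0.125) = 0.4605.

Step 4 — take square root: d = √(0.4605) ≈ 0.6786.

d(x, mu) = √(0.4605) ≈ 0.6786


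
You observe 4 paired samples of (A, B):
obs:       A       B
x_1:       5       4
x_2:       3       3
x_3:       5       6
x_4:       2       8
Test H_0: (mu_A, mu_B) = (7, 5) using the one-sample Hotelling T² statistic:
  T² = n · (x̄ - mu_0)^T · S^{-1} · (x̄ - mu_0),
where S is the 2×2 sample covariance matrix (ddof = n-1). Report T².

Step 1 — sample mean vector:
  mean(A) = (5 + 3 + 5 + 2) / 4 = 15/4 = 3.75
  mean(B) = (4 + 3 + 6 + 8) / 4 = 21/4 = 5.25
  x̄ = (3.75, 5.25),  deviation x̄ - mu_0 = (3.75, 5.25) - (7, 5) = (-3.25, 0.25).

Step 2 — sample covariance matrix, S[i,j] = (1/(n-1)) · Σ_k (x_{k,i} - mean_i) · (x_{k,j} - mean_j), divisor n-1 = 3:
  S[A,A] = ((1.25)·(1.25) + (-0.75)·(-0.75) + (1.25)·(1.25) + (-1.75)·(-1.75)) / 3 = 6.75/3 = 2.25
  S[A,B] = ((1.25)·(-1.25) + (-0.75)·(-2.25) + (1.25)·(0.75) + (-1.75)·(2.75)) / 3 = -3.75/3 = -1.25
  S[B,B] = ((-1.25)·(-1.25) + (-2.25)·(-2.25) + (0.75)·(0.75) + (2.75)·(2.75)) / 3 = 14.75/3 = 4.9167
  S = [[2.25, -1.25],
 [-1.25, 4.9167]].

Step 3 — invert S. det(S) = 2.25·4.9167 - (-1.25)² = 9.5.
  S^{-1} = (1/det) · [[d, -b], [-b, a]] = [[0.5175, 0.1316],
 [0.1316, 0.2368]].

Step 4 — quadratic form (x̄ - mu_0)^T · S^{-1} · (x̄ - mu_0):
  S^{-1} · (x̄ - mu_0) = (-1.6491, -0.3684),
  (x̄ - mu_0)^T · [...] = (-3.25)·(-1.6491) + (0.25)·(-0.3684) = 5.2675.

Step 5 — scale by n: T² = 4 · 5.2675 = 21.0702.

T² ≈ 21.0702


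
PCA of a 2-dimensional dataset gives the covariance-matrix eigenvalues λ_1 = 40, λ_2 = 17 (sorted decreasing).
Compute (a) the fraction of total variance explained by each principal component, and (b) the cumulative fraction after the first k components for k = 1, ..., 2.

Step 1 — total variance = trace(Sigma) = Σ λ_i = 40 + 17 = 57.

Step 2 — fraction explained by component i = λ_i / Σ λ:
  PC1: 40/57 = 0.7018
  PC2: 17/57 = 0.2982

Step 3 — cumulative fraction after k components = (λ_1 + ... + λ_k) / Σ λ:
  k = 1: 40/57 = 0.7018
  k = 2: (40 + 17)/57 = 57/57 = 1

Summary (fraction, with percent):

explained: PC1 0.7018 (70.18%), PC2 0.2982 (29.82%);  cumulative: 0.7018, 1


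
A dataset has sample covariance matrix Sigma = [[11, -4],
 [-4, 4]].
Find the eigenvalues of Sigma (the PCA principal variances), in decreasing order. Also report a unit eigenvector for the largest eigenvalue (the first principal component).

Step 1 — characteristic polynomial of 2×2 Sigma:
  det(Sigma - λI) = λ² - trace · λ + det = 0.
  trace = 11 + 4 = 15, det = 11·4 - (-4)² = 28.
Step 2 — discriminant:
  Δ = trace² - 4·det = 225 - 112 = 113.
Step 3 — eigenvalues:
  λ = (trace ± √Δ)/2 = (15 ± 10.6301)/2,
  λ_1 = 12.8151,  λ_2 = 2.1849.

Step 4 — unit eigenvector for λ_1: solve (Sigma - λ_1 I)v = 0. First row:
  (11 - 12.8151)·v_x + (-4)·v_y = 0, i.e. (-1.8151)·v_x + (-4)·v_y = 0,
  so v ∝ (b, λ_1 - a) = (-4, 1.8151); multiply by -1 so the first entry is positive: u = (4, -1.8151).
  ||u|| = √((4)² + (-1.8151)²) = √(19.2945) ≈ 4.3925,
  v_1 = u/||u|| ≈ (0.9106, -0.4132) (||v_1|| = 1).

λ_1 = 12.8151,  λ_2 = 2.1849;  v_1 ≈ (0.9106, -0.4132)


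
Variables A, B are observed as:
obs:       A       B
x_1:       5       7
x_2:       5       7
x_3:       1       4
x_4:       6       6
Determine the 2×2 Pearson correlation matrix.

Step 1 — column means:
  mean(A) = (5 + 5 + 1 + 6) / 4 = 17/4 = 4.25
  mean(B) = (7 + 7 + 4 + 6) / 4 = 24/4 = 6

Step 2 — sample variances and covariances s[i,j] = (1/(n-1)) · Σ_k (x_{k,i} - mean_i) · (x_{k,j} - mean_j), with n-1 = 3:
  s[A,A] = ((0.75)·(0.75) + (0.75)·(0.75) + (-3.25)·(-3.25) + (1.75)·(1.75)) / 3 = 14.75/3 = 4.9167
  s[A,B] = ((0.75)·(1) + (0.75)·(1) + (-3.25)·(-2) + (1.75)·(0)) / 3 = 8/3 = 2.6667
  s[B,B] = ((1)·(1) + (1)·(1) + (-2)·(-2) + (0)·(0)) / 3 = 6/3 = 2
  Sample standard deviations s_i = √(s[i,i]):
  s(A) = √(4.9167) = 2.2174
  s(B) = √(2) = 1.4142

Step 3 — r_{ij} = s_{ij} / (s_i · s_j):
  r[A,A] = 1 (diagonal).
  r[A,B] = 2.6667 / (2.2174 · 1.4142) = 2.6667 / 3.1358 = 0.8504
  r[B,B] = 1 (diagonal).

R is symmetric with unit diagonal. Assembling:

R = [[1, 0.8504],
 [0.8504, 1]]


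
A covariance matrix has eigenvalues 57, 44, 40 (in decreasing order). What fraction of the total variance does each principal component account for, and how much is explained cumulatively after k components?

Step 1 — total variance = trace(Sigma) = Σ λ_i = 57 + 44 + 40 = 141.

Step 2 — fraction explained by component i = λ_i / Σ λ:
  PC1: 57/141 = 0.4043
  PC2: 44/141 = 0.3121
  PC3: 40/141 = 0.2837

Step 3 — cumulative fraction after k components = (λ_1 + ... + λ_k) / Σ λ:
  k = 1: 57/141 = 0.4043
  k = 2: (57 + 44)/141 = 101/141 = 0.7163
  k = 3: (57 + 44 + 40)/141 = 141/141 = 1

Summary (fraction, with percent):

explained: PC1 0.4043 (40.43%), PC2 0.3121 (31.21%), PC3 0.2837 (28.37%);  cumulative: 0.4043, 0.7163, 1


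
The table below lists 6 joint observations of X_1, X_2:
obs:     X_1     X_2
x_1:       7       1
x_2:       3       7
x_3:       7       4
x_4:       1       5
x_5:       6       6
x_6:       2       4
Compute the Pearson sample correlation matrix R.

Step 1 — column means:
  mean(X_1) = (7 + 3 + 7 + 1 + 6 + 2) / 6 = 26/6 = 4.3333
  mean(X_2) = (1 + 7 + 4 + 5 + 6 + 4) / 6 = 27/6 = 4.5

Step 2 — sample variances and covariances s[i,j] = (1/(n-1)) · Σ_k (x_{k,i} - mean_i) · (x_{k,j} - mean_j), with n-1 = 5:
  s[X_1,X_1] = ((2.6667)·(2.6667) + (-1.3333)·(-1.3333) + (2.6667)·(2.6667) + (-3.3333)·(-3.3333) + (1.6667)·(1.6667) + (-2.3333)·(-2.3333)) / 5 = 35.3333/5 = 7.0667
  s[X_1,X_2] = ((2.6667)·(-3.5) + (-1.3333)·(2.5) + (2.6667)·(-0.5) + (-3.3333)·(0.5) + (1.6667)·(1.5) + (-2.3333)·(-0.5)) / 5 = -12/5 = -2.4
  s[X_2,X_2] = ((-3.5)·(-3.5) + (2.5)·(2.5) + (-0.5)·(-0.5) + (0.5)·(0.5) + (1.5)·(1.5) + (-0.5)·(-0.5)) / 5 = 21.5/5 = 4.3
  Sample standard deviations s_i = √(s[i,i]):
  s(X_1) = √(7.0667) = 2.6583
  s(X_2) = √(4.3) = 2.0736

Step 3 — r_{ij} = s_{ij} / (s_i · s_j):
  r[X_1,X_1] = 1 (diagonal).
  r[X_1,X_2] = -2.4 / (2.6583 · 2.0736) = -2.4 / 5.5124 = -0.4354
  r[X_2,X_2] = 1 (diagonal).

R is symmetric with unit diagonal. Assembling:

R = [[1, -0.4354],
 [-0.4354, 1]]


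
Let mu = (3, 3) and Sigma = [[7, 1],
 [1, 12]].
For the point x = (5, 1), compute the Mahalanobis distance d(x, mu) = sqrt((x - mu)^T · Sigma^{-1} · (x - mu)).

Step 1 — centre the observation: (x - mu) = (2, -2).

Step 2 — invert Sigma. det(Sigma) = 7·12 - (1)² = 83.
  Sigma^{-1} = (1/det) · [[d, -b], [-b, a]] = [[0.1446, -0.012],
 [-0.012, 0.0843]].

Step 3 — form the quadratic (x - mu)^T · Sigma^{-1} · (x - mu):
  Sigma^{-1} · (x - mu) = (0.3133, -0.1928).
  (x - mu)^T · [Sigma^{-1} · (x - mu)] = (2)·(0.3133) + (-2)·(-0.1928) = 1.012.

Step 4 — take square root: d = √(1.012) ≈ 1.006.

d(x, mu) = √(1.012) ≈ 1.006


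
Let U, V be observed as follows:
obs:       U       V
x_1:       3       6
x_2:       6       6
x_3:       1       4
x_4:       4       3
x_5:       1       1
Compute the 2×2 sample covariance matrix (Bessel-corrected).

Step 1 — column means:
  mean(U) = (3 + 6 + 1 + 4 + 1) / 5 = 15/5 = 3
  mean(V) = (6 + 6 + 4 + 3 + 1) / 5 = 20/5 = 4

Step 2 — sample covariance S[i,j] = (1/(n-1)) · Σ_k (x_{k,i} - mean_i) · (x_{k,j} - mean_j), with n-1 = 4.
  S[U,U] = ((0)·(0) + (3)·(3) + (-2)·(-2) + (1)·(1) + (-2)·(-2)) / 4 = 18/4 = 4.5
  S[U,V] = ((0)·(2) + (3)·(2) + (-2)·(0) + (1)·(-1) + (-2)·(-3)) / 4 = 11/4 = 2.75
  S[V,V] = ((2)·(2) + (2)·(2) + (0)·(0) + (-1)·(-1) + (-3)·(-3)) / 4 = 18/4 = 4.5

S is symmetric (S[j,i] = S[i,j]). Assembling:

S = [[4.5, 2.75],
 [2.75, 4.5]]


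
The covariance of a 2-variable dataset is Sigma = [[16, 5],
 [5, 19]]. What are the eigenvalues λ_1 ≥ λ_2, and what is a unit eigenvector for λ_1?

Step 1 — characteristic polynomial of 2×2 Sigma:
  det(Sigma - λI) = λ² - trace · λ + det = 0.
  trace = 16 + 19 = 35, det = 16·19 - (5)² = 279.
Step 2 — discriminant:
  Δ = trace² - 4·det = 1225 - 1116 = 109.
Step 3 — eigenvalues:
  λ = (trace ± √Δ)/2 = (35 ± 10.4403)/2,
  λ_1 = 22.7202,  λ_2 = 12.2798.

Step 4 — unit eigenvector for λ_1: solve (Sigma - λ_1 I)v = 0. First row:
  (16 - 22.7202)·v_x + (5)·v_y = 0, i.e. (-6.7202)·v_x + (5)·v_y = 0,
  so v ∝ (b, λ_1 - a) = (5, 6.7202) = u.
  ||u|| = √((5)² + (6.7202)²) = √(70.1605) ≈ 8.3762,
  v_1 = u/||u|| ≈ (0.5969, 0.8023) (||v_1|| = 1).

λ_1 = 22.7202,  λ_2 = 12.2798;  v_1 ≈ (0.5969, 0.8023)


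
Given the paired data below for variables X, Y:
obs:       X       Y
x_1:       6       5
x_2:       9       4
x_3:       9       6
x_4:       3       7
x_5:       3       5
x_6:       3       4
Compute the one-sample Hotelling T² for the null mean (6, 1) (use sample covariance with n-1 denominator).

Step 1 — sample mean vector:
  mean(X) = (6 + 9 + 9 + 3 + 3 + 3) / 6 = 33/6 = 5.5
  mean(Y) = (5 + 4 + 6 + 7 + 5 + 4) / 6 = 31/6 = 5.1667
  x̄ = (5.5, 5.1667),  deviation x̄ - mu_0 = (5.5, 5.1667) - (6, 1) = (-0.5, 4.1667).

Step 2 — sample covariance matrix, S[i,j] = (1/(n-1)) · Σ_k (x_{k,i} - mean_i) · (x_{k,j} - mean_j), divisor n-1 = 5:
  S[X,X] = ((0.5)·(0.5) + (3.5)·(3.5) + (3.5)·(3.5) + (-2.5)·(-2.5) + (-2.5)·(-2.5) + (-2.5)·(-2.5)) / 5 = 43.5/5 = 8.7
  S[X,Y] = ((0.5)·(-0.1667) + (3.5)·(-1.1667) + (3.5)·(0.8333) + (-2.5)·(1.8333) + (-2.5)·(-0.1667) + (-2.5)·(-1.1667)) / 5 = -2.5/5 = -0.5
  S[Y,Y] = ((-0.1667)·(-0.1667) + (-1.1667)·(-1.1667) + (0.8333)·(0.8333) + (1.8333)·(1.8333) + (-0.1667)·(-0.1667) + (-1.1667)·(-1.1667)) / 5 = 6.8333/5 = 1.3667
  S = [[8.7, -0.5],
 [-0.5, 1.3667]].

Step 3 — invert S. det(S) = 8.7·1.3667 - (-0.5)² = 11.64.
  S^{-1} = (1/det) · [[d, -b], [-b, a]] = [[0.1174, 0.043],
 [0.043, 0.7474]].

Step 4 — quadratic form (x̄ - mu_0)^T · S^{-1} · (x̄ - mu_0):
  S^{-1} · (x̄ - mu_0) = (0.1203, 3.0928),
  (x̄ - mu_0)^T · [...] = (-0.5)·(0.1203) + (4.1667)·(3.0928) = 12.8265.

Step 5 — scale by n: T² = 6 · 12.8265 = 76.9588.

T² ≈ 76.9588


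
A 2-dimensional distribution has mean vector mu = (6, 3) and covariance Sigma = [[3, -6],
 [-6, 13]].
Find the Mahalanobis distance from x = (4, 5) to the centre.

Step 1 — centre the observation: (x - mu) = (-2, 2).

Step 2 — invert Sigma. det(Sigma) = 3·13 - (-6)² = 3.
  Sigma^{-1} = (1/det) · [[d, -b], [-b, a]] = [[4.3333, 2],
 [2, 1]].

Step 3 — form the quadratic (x - mu)^T · Sigma^{-1} · (x - mu):
  Sigma^{-1} · (x - mu) = (-4.6667, -2).
  (x - mu)^T · [Sigma^{-1} · (x - mu)] = (-2)·(-4.6667) + (2)·(-2) = 5.3333.

Step 4 — take square root: d = √(5.3333) ≈ 2.3094.

d(x, mu) = √(5.3333) ≈ 2.3094


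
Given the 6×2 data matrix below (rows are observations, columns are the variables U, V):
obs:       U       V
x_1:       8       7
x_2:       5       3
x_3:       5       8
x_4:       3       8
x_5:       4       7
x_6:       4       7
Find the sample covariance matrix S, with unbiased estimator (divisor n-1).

Step 1 — column means:
  mean(U) = (8 + 5 + 5 + 3 + 4 + 4) / 6 = 29/6 = 4.8333
  mean(V) = (7 + 3 + 8 + 8 + 7 + 7) / 6 = 40/6 = 6.6667

Step 2 — sample covariance S[i,j] = (1/(n-1)) · Σ_k (x_{k,i} - mean_i) · (x_{k,j} - mean_j), with n-1 = 5.
  S[U,U] = ((3.1667)·(3.1667) + (0.1667)·(0.1667) + (0.1667)·(0.1667) + (-1.8333)·(-1.8333) + (-0.8333)·(-0.8333) + (-0.8333)·(-0.8333)) / 5 = 14.8333/5 = 2.9667
  S[U,V] = ((3.1667)·(0.3333) + (0.1667)·(-3.6667) + (0.1667)·(1.3333) + (-1.8333)·(1.3333) + (-0.8333)·(0.3333) + (-0.8333)·(0.3333)) / 5 = -2.3333/5 = -0.4667
  S[V,V] = ((0.3333)·(0.3333) + (-3.6667)·(-3.6667) + (1.3333)·(1.3333) + (1.3333)·(1.3333) + (0.3333)·(0.3333) + (0.3333)·(0.3333)) / 5 = 17.3333/5 = 3.4667

S is symmetric (S[j,i] = S[i,j]). Assembling:

S = [[2.9667, -0.4667],
 [-0.4667, 3.4667]]


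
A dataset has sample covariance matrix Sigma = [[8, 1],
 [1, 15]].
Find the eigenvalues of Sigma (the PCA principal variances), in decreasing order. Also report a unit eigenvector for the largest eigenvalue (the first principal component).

Step 1 — characteristic polynomial of 2×2 Sigma:
  det(Sigma - λI) = λ² - trace · λ + det = 0.
  trace = 8 + 15 = 23, det = 8·15 - (1)² = 119.
Step 2 — discriminant:
  Δ = trace² - 4·det = 529 - 476 = 53.
Step 3 — eigenvalues:
  λ = (trace ± √Δ)/2 = (23 ± 7.2801)/2,
  λ_1 = 15.1401,  λ_2 = 7.8599.

Step 4 — unit eigenvector for λ_1: solve (Sigma - λ_1 I)v = 0. First row:
  (8 - 15.1401)·v_x + (1)·v_y = 0, i.e. (-7.1401)·v_x + (1)·v_y = 0,
  so v ∝ (b, λ_1 - a) = (1, 7.1401) = u.
  ||u|| = √((1)² + (7.1401)²) = √(51.9804) ≈ 7.2097,
  v_1 = u/||u|| ≈ (0.1387, 0.9903) (||v_1|| = 1).

λ_1 = 15.1401,  λ_2 = 7.8599;  v_1 ≈ (0.1387, 0.9903)


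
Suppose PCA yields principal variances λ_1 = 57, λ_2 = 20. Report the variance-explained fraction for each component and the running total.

Step 1 — total variance = trace(Sigma) = Σ λ_i = 57 + 20 = 77.

Step 2 — fraction explained by component i = λ_i / Σ λ:
  PC1: 57/77 = 0.7403
  PC2: 20/77 = 0.2597

Step 3 — cumulative fraction after k components = (λ_1 + ... + λ_k) / Σ λ:
  k = 1: 57/77 = 0.7403
  k = 2: (57 + 20)/77 = 77/77 = 1

Summary (fraction, with percent):

explained: PC1 0.7403 (74.03%), PC2 0.2597 (25.97%);  cumulative: 0.7403, 1


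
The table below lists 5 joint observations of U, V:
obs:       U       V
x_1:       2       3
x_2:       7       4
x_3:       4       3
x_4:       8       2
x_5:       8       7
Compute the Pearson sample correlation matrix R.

Step 1 — column means:
  mean(U) = (2 + 7 + 4 + 8 + 8) / 5 = 29/5 = 5.8
  mean(V) = (3 + 4 + 3 + 2 + 7) / 5 = 19/5 = 3.8

Step 2 — sample variances and covariances s[i,j] = (1/(n-1)) · Σ_k (x_{k,i} - mean_i) · (x_{k,j} - mean_j), with n-1 = 4:
  s[U,U] = ((-3.8)·(-3.8) + (1.2)·(1.2) + (-1.8)·(-1.8) + (2.2)·(2.2) + (2.2)·(2.2)) / 4 = 28.8/4 = 7.2
  s[U,V] = ((-3.8)·(-0.8) + (1.2)·(0.2) + (-1.8)·(-0.8) + (2.2)·(-1.8) + (2.2)·(3.2)) / 4 = 7.8/4 = 1.95
  s[V,V] = ((-0.8)·(-0.8) + (0.2)·(0.2) + (-0.8)·(-0.8) + (-1.8)·(-1.8) + (3.2)·(3.2)) / 4 = 14.8/4 = 3.7
  Sample standard deviations s_i = √(s[i,i]):
  s(U) = √(7.2) = 2.6833
  s(V) = √(3.7) = 1.9235

Step 3 — r_{ij} = s_{ij} / (s_i · s_j):
  r[U,U] = 1 (diagonal).
  r[U,V] = 1.95 / (2.6833 · 1.9235) = 1.95 / 5.1614 = 0.3778
  r[V,V] = 1 (diagonal).

R is symmetric with unit diagonal. Assembling:

R = [[1, 0.3778],
 [0.3778, 1]]


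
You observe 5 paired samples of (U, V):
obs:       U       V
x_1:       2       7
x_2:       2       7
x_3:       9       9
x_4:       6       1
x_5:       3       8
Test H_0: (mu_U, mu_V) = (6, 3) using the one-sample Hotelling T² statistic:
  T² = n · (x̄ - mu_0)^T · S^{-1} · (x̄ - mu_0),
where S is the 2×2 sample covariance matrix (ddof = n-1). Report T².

Step 1 — sample mean vector:
  mean(U) = (2 + 2 + 9 + 6 + 3) / 5 = 22/5 = 4.4
  mean(V) = (7 + 7 + 9 + 1 + 8) / 5 = 32/5 = 6.4
  x̄ = (4.4, 6.4),  deviation x̄ - mu_0 = (4.4, 6.4) - (6, 3) = (-1.6, 3.4).

Step 2 — sample covariance matrix, S[i,j] = (1/(n-1)) · Σ_k (x_{k,i} - mean_i) · (x_{k,j} - mean_j), divisor n-1 = 4:
  S[U,U] = ((-2.4)·(-2.4) + (-2.4)·(-2.4) + (4.6)·(4.6) + (1.6)·(1.6) + (-1.4)·(-1.4)) / 4 = 37.2/4 = 9.3
  S[U,V] = ((-2.4)·(0.6) + (-2.4)·(0.6) + (4.6)·(2.6) + (1.6)·(-5.4) + (-1.4)·(1.6)) / 4 = -1.8/4 = -0.45
  S[V,V] = ((0.6)·(0.6) + (0.6)·(0.6) + (2.6)·(2.6) + (-5.4)·(-5.4) + (1.6)·(1.6)) / 4 = 39.2/4 = 9.8
  S = [[9.3, -0.45],
 [-0.45, 9.8]].

Step 3 — invert S. det(S) = 9.3·9.8 - (-0.45)² = 90.9375.
  S^{-1} = (1/det) · [[d, -b], [-b, a]] = [[0.1078, 0.0049],
 [0.0049, 0.1023]].

Step 4 — quadratic form (x̄ - mu_0)^T · S^{-1} · (x̄ - mu_0):
  S^{-1} · (x̄ - mu_0) = (-0.1556, 0.3398),
  (x̄ - mu_0)^T · [...] = (-1.6)·(-0.1556) + (3.4)·(0.3398) = 1.4043.

Step 5 — scale by n: T² = 5 · 1.4043 = 7.0213.

T² ≈ 7.0213


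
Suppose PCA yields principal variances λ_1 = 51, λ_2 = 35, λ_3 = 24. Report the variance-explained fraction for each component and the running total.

Step 1 — total variance = trace(Sigma) = Σ λ_i = 51 + 35 + 24 = 110.

Step 2 — fraction explained by component i = λ_i / Σ λ:
  PC1: 51/110 = 0.4636
  PC2: 35/110 = 0.3182
  PC3: 24/110 = 0.2182

Step 3 — cumulative fraction after k components = (λ_1 + ... + λ_k) / Σ λ:
  k = 1: 51/110 = 0.4636
  k = 2: (51 + 35)/110 = 86/110 = 0.7818
  k = 3: (51 + 35 + 24)/110 = 110/110 = 1

Summary (fraction, with percent):

explained: PC1 0.4636 (46.36%), PC2 0.3182 (31.82%), PC3 0.2182 (21.82%);  cumulative: 0.4636, 0.7818, 1


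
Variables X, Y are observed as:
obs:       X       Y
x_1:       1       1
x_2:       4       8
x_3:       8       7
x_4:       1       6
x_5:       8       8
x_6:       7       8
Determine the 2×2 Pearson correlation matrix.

Step 1 — column means:
  mean(X) = (1 + 4 + 8 + 1 + 8 + 7) / 6 = 29/6 = 4.8333
  mean(Y) = (1 + 8 + 7 + 6 + 8 + 8) / 6 = 38/6 = 6.3333

Step 2 — sample variances and covariances s[i,j] = (1/(n-1)) · Σ_k (x_{k,i} - mean_i) · (x_{k,j} - mean_j), with n-1 = 5:
  s[X,X] = ((-3.8333)·(-3.8333) + (-0.8333)·(-0.8333) + (3.1667)·(3.1667) + (-3.8333)·(-3.8333) + (3.1667)·(3.1667) + (2.1667)·(2.1667)) / 5 = 54.8333/5 = 10.9667
  s[X,Y] = ((-3.8333)·(-5.3333) + (-0.8333)·(1.6667) + (3.1667)·(0.6667) + (-3.8333)·(-0.3333) + (3.1667)·(1.6667) + (2.1667)·(1.6667)) / 5 = 31.3333/5 = 6.2667
  s[Y,Y] = ((-5.3333)·(-5.3333) + (1.6667)·(1.6667) + (0.6667)·(0.6667) + (-0.3333)·(-0.3333) + (1.6667)·(1.6667) + (1.6667)·(1.6667)) / 5 = 37.3333/5 = 7.4667
  Sample standard deviations s_i = √(s[i,i]):
  s(X) = √(10.9667) = 3.3116
  s(Y) = √(7.4667) = 2.7325

Step 3 — r_{ij} = s_{ij} / (s_i · s_j):
  r[X,X] = 1 (diagonal).
  r[X,Y] = 6.2667 / (3.3116 · 2.7325) = 6.2667 / 9.049 = 0.6925
  r[Y,Y] = 1 (diagonal).

R is symmetric with unit diagonal. Assembling:

R = [[1, 0.6925],
 [0.6925, 1]]


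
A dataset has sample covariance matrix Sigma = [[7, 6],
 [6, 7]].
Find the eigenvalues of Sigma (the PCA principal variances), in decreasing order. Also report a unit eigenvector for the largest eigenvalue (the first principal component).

Step 1 — characteristic polynomial of 2×2 Sigma:
  det(Sigma - λI) = λ² - trace · λ + det = 0.
  trace = 7 + 7 = 14, det = 7·7 - (6)² = 13.
Step 2 — discriminant:
  Δ = trace² - 4·det = 196 - 52 = 144.
Step 3 — eigenvalues:
  λ = (trace ± √Δ)/2 = (14 ± 12)/2,
  λ_1 = 13,  λ_2 = 1.

Step 4 — unit eigenvector for λ_1: solve (Sigma - λ_1 I)v = 0. First row:
  (7 - 13)·v_x + (6)·v_y = 0, i.e. (-6)·v_x + (6)·v_y = 0,
  so v ∝ (b, λ_1 - a) = (6, 6) = u.
  ||u|| = √((6)² + (6)²) = √(72) ≈ 8.4853,
  v_1 = u/||u|| ≈ (0.7071, 0.7071) (||v_1|| = 1).

λ_1 = 13,  λ_2 = 1;  v_1 ≈ (0.7071, 0.7071)


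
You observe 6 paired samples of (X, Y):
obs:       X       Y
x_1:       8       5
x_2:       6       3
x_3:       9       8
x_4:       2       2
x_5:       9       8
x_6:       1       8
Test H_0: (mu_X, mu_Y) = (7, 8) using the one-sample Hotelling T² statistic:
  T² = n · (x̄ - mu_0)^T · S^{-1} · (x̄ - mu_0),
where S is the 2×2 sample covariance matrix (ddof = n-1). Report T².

Step 1 — sample mean vector:
  mean(X) = (8 + 6 + 9 + 2 + 9 + 1) / 6 = 35/6 = 5.8333
  mean(Y) = (5 + 3 + 8 + 2 + 8 + 8) / 6 = 34/6 = 5.6667
  x̄ = (5.8333, 5.6667),  deviation x̄ - mu_0 = (5.8333, 5.6667) - (7, 8) = (-1.1667, -2.3333).

Step 2 — sample covariance matrix, S[i,j] = (1/(n-1)) · Σ_k (x_{k,i} - mean_i) · (x_{k,j} - mean_j), divisor n-1 = 5:
  S[X,X] = ((2.1667)·(2.1667) + (0.1667)·(0.1667) + (3.1667)·(3.1667) + (-3.8333)·(-3.8333) + (3.1667)·(3.1667) + (-4.8333)·(-4.8333)) / 5 = 62.8333/5 = 12.5667
  S[X,Y] = ((2.1667)·(-0.6667) + (0.1667)·(-2.6667) + (3.1667)·(2.3333) + (-3.8333)·(-3.6667) + (3.1667)·(2.3333) + (-4.8333)·(2.3333)) / 5 = 15.6667/5 = 3.1333
  S[Y,Y] = ((-0.6667)·(-0.6667) + (-2.6667)·(-2.6667) + (2.3333)·(2.3333) + (-3.6667)·(-3.6667) + (2.3333)·(2.3333) + (2.3333)·(2.3333)) / 5 = 37.3333/5 = 7.4667
  S = [[12.5667, 3.1333],
 [3.1333, 7.4667]].

Step 3 — invert S. det(S) = 12.5667·7.4667 - (3.1333)² = 84.0133.
  S^{-1} = (1/det) · [[d, -b], [-b, a]] = [[0.0889, -0.0373],
 [-0.0373, 0.1496]].

Step 4 — quadratic form (x̄ - mu_0)^T · S^{-1} · (x̄ - mu_0):
  S^{-1} · (x̄ - mu_0) = (-0.0167, -0.3055),
  (x̄ - mu_0)^T · [...] = (-1.1667)·(-0.0167) + (-2.3333)·(-0.3055) = 0.7323.

Step 5 — scale by n: T² = 6 · 0.7323 = 4.3937.

T² ≈ 4.3937


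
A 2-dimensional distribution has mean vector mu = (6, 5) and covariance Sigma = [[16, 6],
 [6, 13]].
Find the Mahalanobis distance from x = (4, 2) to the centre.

Step 1 — centre the observation: (x - mu) = (-2, -3).

Step 2 — invert Sigma. det(Sigma) = 16·13 - (6)² = 172.
  Sigma^{-1} = (1/det) · [[d, -b], [-b, a]] = [[0.0756, -0.0349],
 [-0.0349, 0.093]].

Step 3 — form the quadratic (x - mu)^T · Sigma^{-1} · (x - mu):
  Sigma^{-1} · (x - mu) = (-0.0465, -0.2093).
  (x - mu)^T · [Sigma^{-1} · (x - mu)] = (-2)·(-0.0465) + (-3)·(-0.2093) = 0.7209.

Step 4 — take square root: d = √(0.7209) ≈ 0.8491.

d(x, mu) = √(0.7209) ≈ 0.8491
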